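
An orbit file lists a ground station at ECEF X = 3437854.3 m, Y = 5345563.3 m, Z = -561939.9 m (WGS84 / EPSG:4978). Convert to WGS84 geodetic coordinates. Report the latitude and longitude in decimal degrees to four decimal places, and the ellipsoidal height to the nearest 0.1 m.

lat -5.0866°, lon 57.2540°, h 2442.4 m

λ = atan2(Y, X) = 57.25399989°; p = √(X²+Y²) = 6355618.7 m.
Bowring's method on WGS84 (a = 6378137 m, b = 6356752.314 m) gives φ = -5.08659998°, h = 2442.361 m.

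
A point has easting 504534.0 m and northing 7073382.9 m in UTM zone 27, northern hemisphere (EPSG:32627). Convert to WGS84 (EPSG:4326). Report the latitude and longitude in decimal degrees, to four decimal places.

lat 63.7879°, lon -20.9080°

Zone 27N: λ₀ = -21°, k₀ = 0.9996, false easting 500000 m.
Meridian distance M = (N − FN)/k₀ = 7076213.4 m.
Inverse transverse Mercator on WGS84 gives φ = 63.78790009°, λ = -20.90799993°.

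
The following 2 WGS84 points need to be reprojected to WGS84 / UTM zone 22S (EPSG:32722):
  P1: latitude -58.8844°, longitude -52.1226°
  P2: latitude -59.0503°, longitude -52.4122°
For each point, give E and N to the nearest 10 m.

P1: E 435290 m, N 3472280 m; P2: E 418990 m, N 3453490 m

UTM zone 22S: λ₀ = -51°, k₀ = 0.9996.
P1 (-58.8844°, -52.1226°) → (435289.916, 3472277.238) m.
P2 (-59.0503°, -52.4122°) → (418988.072, 3453490.737) m.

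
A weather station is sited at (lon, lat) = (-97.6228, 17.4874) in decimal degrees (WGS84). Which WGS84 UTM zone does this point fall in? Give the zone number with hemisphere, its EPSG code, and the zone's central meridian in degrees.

UTM zone = ⌊(λ + 180)/6⌋ + 1; -97.6228° ∈ [-102°, -96°) → zone 14.
Hemisphere: N (φ ≥ 0).
Central meridian λ₀ = 6×14 − 183 = -99°.
EPSG code: 32614.

Zone 14N (EPSG:32614), central meridian -99°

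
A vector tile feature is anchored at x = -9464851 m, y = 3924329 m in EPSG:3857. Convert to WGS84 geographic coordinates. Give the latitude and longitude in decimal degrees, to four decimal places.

lat 33.2184°, lon -85.0242°

R = 6378137 m. λ = x/R = -85.02420315°.
φ = 2·arctan(exp(y/R)) − 90° = 2·arctan(1.85017) − 90° = 33.21840060°.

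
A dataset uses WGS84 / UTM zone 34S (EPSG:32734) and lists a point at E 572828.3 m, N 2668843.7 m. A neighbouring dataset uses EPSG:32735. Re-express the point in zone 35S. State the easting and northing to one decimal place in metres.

UTM 34S → geographic: φ = -66.09250011°, λ = 22.61060001°.
UTM 35S (λ₀ = 27°) forward: E = 301632.490 m, N = 2662828.570 m.

E 301632.5 m, N 2662828.6 m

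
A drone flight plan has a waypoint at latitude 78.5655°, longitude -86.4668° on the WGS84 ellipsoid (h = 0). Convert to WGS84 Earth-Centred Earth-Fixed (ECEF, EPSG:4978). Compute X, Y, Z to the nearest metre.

WGS84: a = 6378137 m, e² = 0.006694380; N(φ) = a/√(1−e²sin²φ) = 6398746.244 m.
X = (N+h)·cosφ·cosλ = 78175.929 m; Y = (N+h)·cosφ·sinλ = -1266124.691 m; Z = (N(1−e²)+h)·sinφ = 6229758.363 m.

X 78176 m, Y -1266125 m, Z 6229758 m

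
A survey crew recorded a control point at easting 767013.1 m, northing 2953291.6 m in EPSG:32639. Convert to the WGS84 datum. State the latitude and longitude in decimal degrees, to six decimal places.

Zone 39N: λ₀ = 51°, k₀ = 0.9996, false easting 500000 m.
Meridian distance M = (N − FN)/k₀ = 2954473.4 m.
Inverse transverse Mercator on WGS84 gives φ = 26.67539994°, λ = 53.68300045°.

lat 26.675400°, lon 53.683000°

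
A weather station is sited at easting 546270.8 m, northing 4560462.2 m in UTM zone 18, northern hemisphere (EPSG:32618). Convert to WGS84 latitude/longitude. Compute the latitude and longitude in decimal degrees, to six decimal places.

Zone 18N: λ₀ = -75°, k₀ = 0.9996, false easting 500000 m.
Meridian distance M = (N − FN)/k₀ = 4562287.1 m.
Inverse transverse Mercator on WGS84 gives φ = 41.19419985°, λ = -74.44820051°.

lat 41.194200°, lon -74.448201°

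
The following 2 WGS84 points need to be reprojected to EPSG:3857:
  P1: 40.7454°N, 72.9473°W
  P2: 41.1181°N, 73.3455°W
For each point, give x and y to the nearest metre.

Web Mercator: x = R·λ, y = R·ln tan(π/4+φ/2), R = 6378137 m.
P1 (40.7454°, -72.9473°) → (-8120456.291, 4974860.443) m.
P2 (41.1181°, -73.3455°) → (-8164783.712, 5029777.024) m.

P1: x -8120456 m, y 4974860 m; P2: x -8164784 m, y 5029777 m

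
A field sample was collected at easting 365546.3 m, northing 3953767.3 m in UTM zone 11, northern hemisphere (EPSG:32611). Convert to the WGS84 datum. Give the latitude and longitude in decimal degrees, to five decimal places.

lat 35.71870°, lon -118.48650°

Zone 11N: λ₀ = -117°, k₀ = 0.9996, false easting 500000 m.
Meridian distance M = (N − FN)/k₀ = 3955349.4 m.
Inverse transverse Mercator on WGS84 gives φ = 35.71870013°, λ = -118.48649968°.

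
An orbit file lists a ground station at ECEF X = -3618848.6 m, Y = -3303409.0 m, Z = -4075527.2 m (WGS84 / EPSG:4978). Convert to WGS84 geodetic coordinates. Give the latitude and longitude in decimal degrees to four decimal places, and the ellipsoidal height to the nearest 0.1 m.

λ = atan2(Y, X) = -137.60910016°; p = √(X²+Y²) = 4899854.7 m.
Bowring's method on WGS84 (a = 6378137 m, b = 6356752.314 m) gives φ = -39.94169958°, h = 3898.091 m.

lat -39.9417°, lon -137.6091°, h 3898.1 m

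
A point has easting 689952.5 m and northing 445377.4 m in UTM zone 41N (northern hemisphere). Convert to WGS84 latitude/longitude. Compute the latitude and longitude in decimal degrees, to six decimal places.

Zone 41N: λ₀ = 63°, k₀ = 0.9996, false easting 500000 m.
Meridian distance M = (N − FN)/k₀ = 445555.6 m.
Inverse transverse Mercator on WGS84 gives φ = 4.02759979°, λ = 64.71099965°.

lat 4.027600°, lon 64.711000°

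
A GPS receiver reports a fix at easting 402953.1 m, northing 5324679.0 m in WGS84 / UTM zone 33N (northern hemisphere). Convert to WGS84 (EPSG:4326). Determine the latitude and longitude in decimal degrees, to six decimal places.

Zone 33N: λ₀ = 15°, k₀ = 0.9996, false easting 500000 m.
Meridian distance M = (N − FN)/k₀ = 5326809.7 m.
Inverse transverse Mercator on WGS84 gives φ = 48.06799997°, λ = 13.69730011°.

lat 48.068000°, lon 13.697300°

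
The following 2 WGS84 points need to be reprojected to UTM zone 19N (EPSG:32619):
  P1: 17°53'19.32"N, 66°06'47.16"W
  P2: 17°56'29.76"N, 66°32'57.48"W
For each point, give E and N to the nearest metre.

UTM zone 19N: λ₀ = -69°, k₀ = 0.9996.
P1 (17.8887°, -66.1131°) → (805911.687, 1980240.537) m.
P2 (17.9416°, -66.5493°) → (759587.361, 1985435.323) m.

P1: E 805912 m, N 1980241 m; P2: E 759587 m, N 1985435 m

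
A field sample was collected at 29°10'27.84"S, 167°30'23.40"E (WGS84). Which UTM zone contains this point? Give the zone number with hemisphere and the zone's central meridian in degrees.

UTM zone = ⌊(λ + 180)/6⌋ + 1; 167.5065° ∈ [162°, 168°) → zone 58.
Hemisphere: S (φ < 0).
Central meridian λ₀ = 6×58 − 183 = 165°.

Zone 58S, central meridian 165°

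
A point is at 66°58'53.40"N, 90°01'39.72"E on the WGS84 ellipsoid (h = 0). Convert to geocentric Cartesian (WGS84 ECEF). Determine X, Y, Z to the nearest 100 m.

X -1200 m, Y 2501100 m, Z 5847600 m

WGS84: a = 6378137 m, e² = 0.006694380; N(φ) = a/√(1−e²sin²φ) = 6396298.812 m.
X = (N+h)·cosφ·cosλ = -1209.189 m; Y = (N+h)·cosφ·sinλ = 2501133.726 m; Z = (N(1−e²)+h)·sinφ = 5847606.899 m.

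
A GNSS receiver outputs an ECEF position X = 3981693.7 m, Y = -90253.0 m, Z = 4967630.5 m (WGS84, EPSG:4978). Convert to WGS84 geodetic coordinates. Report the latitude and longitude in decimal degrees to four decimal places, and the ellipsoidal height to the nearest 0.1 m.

lat 51.4673°, lon -1.2985°, h 1960.5 m

λ = atan2(Y, X) = -1.29850034°; p = √(X²+Y²) = 3982716.5 m.
Bowring's method on WGS84 (a = 6378137 m, b = 6356752.314 m) gives φ = 51.46729999°, h = 1960.542 m.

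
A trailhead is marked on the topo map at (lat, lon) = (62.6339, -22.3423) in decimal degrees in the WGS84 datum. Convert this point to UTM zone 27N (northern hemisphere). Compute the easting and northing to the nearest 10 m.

E 431160 m, N 6945520 m

Zone 27 central meridian λ₀ = 6×27 − 183 = -21°; Δλ = -1.3423°.
Transverse Mercator on WGS84 with k₀ = 0.9996 gives E = 431162.674 m, N = 6945516.644 m.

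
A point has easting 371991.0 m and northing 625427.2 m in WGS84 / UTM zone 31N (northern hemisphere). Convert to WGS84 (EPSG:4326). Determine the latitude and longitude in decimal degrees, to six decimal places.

Zone 31N: λ₀ = 3°, k₀ = 0.9996, false easting 500000 m.
Meridian distance M = (N − FN)/k₀ = 625677.5 m.
Inverse transverse Mercator on WGS84 gives φ = 5.65710013°, λ = 1.84410025°.

lat 5.657100°, lon 1.844100°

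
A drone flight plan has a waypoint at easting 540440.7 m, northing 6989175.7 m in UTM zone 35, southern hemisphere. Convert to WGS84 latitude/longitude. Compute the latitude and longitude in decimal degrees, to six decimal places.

Zone 35S: λ₀ = 27°, k₀ = 0.9996, false easting 500000 m, false northing 10000000 m.
Meridian distance M = (N − FN)/k₀ = -3012029.1 m.
Inverse transverse Mercator on WGS84 gives φ = -27.21960029°, λ = 27.40840022°.

lat -27.219600°, lon 27.408400°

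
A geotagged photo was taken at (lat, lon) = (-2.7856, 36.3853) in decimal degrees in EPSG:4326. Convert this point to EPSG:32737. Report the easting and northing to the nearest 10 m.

Zone 37 central meridian λ₀ = 6×37 − 183 = 39°; Δλ = -2.6147°.
Transverse Mercator on WGS84 with k₀ = 0.9996 gives E = 209289.727 m, N = 9691782.528 m.

E 209290 m, N 9691780 m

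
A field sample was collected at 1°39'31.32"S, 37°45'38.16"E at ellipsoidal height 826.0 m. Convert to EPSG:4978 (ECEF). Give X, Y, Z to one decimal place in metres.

X 5040958.0 m, Y 3904618.6 m, Z -183408.4 m

WGS84: a = 6378137 m, e² = 0.006694380; N(φ) = a/√(1−e²sin²φ) = 6378154.887 m.
X = (N+h)·cosφ·cosλ = 5040957.964 m; Y = (N+h)·cosφ·sinλ = 3904618.606 m; Z = (N(1−e²)+h)·sinφ = -183408.357 m.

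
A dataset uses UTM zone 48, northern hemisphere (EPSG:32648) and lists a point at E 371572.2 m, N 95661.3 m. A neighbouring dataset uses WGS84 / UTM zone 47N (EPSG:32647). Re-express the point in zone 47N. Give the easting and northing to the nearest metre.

UTM 48N → geographic: φ = 0.86530037°, λ = 103.84579960°.
UTM 47N (λ₀ = 99°) forward: E = 1039803.059 m, N = 95987.118 m.

E 1039803 m, N 95987 m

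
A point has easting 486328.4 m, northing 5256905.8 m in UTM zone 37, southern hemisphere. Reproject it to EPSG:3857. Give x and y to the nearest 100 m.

x 4322800 m, y -5287700 m

Unproject from UTM 37S (λ₀ = 39°) → φ = -42.84029997°, λ = 38.83270014°.
Web Mercator (R = 6378137 m): x = 4322836.406 m, y = -5287695.379 m.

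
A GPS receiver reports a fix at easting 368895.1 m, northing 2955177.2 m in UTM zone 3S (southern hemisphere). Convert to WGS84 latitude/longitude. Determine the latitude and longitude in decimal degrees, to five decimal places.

lat -63.50740°, lon -167.63470°

Zone 3S: λ₀ = -165°, k₀ = 0.9996, false easting 500000 m, false northing 10000000 m.
Meridian distance M = (N − FN)/k₀ = -7047641.9 m.
Inverse transverse Mercator on WGS84 gives φ = -63.50740016°, λ = -167.63469993°.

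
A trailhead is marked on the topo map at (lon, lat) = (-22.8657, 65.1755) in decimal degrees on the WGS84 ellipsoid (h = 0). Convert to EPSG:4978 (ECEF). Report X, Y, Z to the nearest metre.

X 2474203 m, Y -1043399 m, Z 5765952 m

WGS84: a = 6378137 m, e² = 0.006694380; N(φ) = a/√(1−e²sin²φ) = 6395795.833 m.
X = (N+h)·cosφ·cosλ = 2474203.451 m; Y = (N+h)·cosφ·sinλ = -1043399.426 m; Z = (N(1−e²)+h)·sinφ = 5765952.118 m.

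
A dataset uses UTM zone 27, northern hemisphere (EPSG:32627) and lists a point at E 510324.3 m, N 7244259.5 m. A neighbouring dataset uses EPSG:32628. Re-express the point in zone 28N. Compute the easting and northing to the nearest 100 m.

UTM 27N → geographic: φ = 65.32110041°, λ = -20.77839986°.
UTM 28N (λ₀ = -15°) forward: E = 231082.800 m, N = 7256577.322 m.

E 231100 m, N 7256600 m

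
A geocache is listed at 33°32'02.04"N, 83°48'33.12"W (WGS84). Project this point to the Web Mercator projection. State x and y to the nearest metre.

Web Mercator is spherical with R = a = 6378137 m.
x = R·λ = 6378137 × -1.462746483 = -9329597.468 m.
y = R·ln tan(π/4 + φ/2) = 6378137 × 0.621872277 = 3966386.581 m.

x -9329597 m, y 3966387 m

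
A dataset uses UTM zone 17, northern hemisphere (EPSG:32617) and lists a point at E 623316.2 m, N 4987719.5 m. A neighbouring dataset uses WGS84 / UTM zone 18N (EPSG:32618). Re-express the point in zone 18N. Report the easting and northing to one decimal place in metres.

E 150689.5 m, N 4996100.9 m

UTM 17N → geographic: φ = 45.03220002°, λ = -79.43450031°.
UTM 18N (λ₀ = -75°) forward: E = 150689.485 m, N = 4996100.881 m.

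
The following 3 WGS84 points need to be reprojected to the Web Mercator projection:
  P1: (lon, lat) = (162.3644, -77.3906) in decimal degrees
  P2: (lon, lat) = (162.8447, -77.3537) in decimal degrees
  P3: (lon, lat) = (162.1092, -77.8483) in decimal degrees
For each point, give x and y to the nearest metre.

P1: x 18074322 m, y -14050296 m; P2: x 18127789 m, y -14031507 m; P3: x 18045914 m, y -14287963 m

Web Mercator: x = R·λ, y = R·ln tan(π/4+φ/2), R = 6378137 m.
P1 (-77.3906°, 162.3644°) → (18074322.331, -14050296.152) m.
P2 (-77.3537°, 162.8447°) → (18127789.082, -14031506.757) m.
P3 (-77.8483°, 162.1092°) → (18045913.597, -14287963.108) m.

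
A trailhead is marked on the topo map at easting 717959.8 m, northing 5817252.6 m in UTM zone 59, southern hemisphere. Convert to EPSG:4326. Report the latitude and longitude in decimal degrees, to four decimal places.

Zone 59S: λ₀ = 171°, k₀ = 0.9996, false easting 500000 m, false northing 10000000 m.
Meridian distance M = (N − FN)/k₀ = -4184421.2 m.
Inverse transverse Mercator on WGS84 gives φ = -37.76610003°, λ = 173.47450002°.

lat -37.7661°, lon 173.4745°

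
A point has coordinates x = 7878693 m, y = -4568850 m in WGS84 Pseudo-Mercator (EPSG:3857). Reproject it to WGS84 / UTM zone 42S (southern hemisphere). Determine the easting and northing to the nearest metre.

Web Mercator inverse (R = 6378137 m) → φ = -37.92509751°, λ = 70.77550341°.
UTM 42S forward: E = 656049.041 m, N = 5801009.158 m.

E 656049 m, N 5801009 m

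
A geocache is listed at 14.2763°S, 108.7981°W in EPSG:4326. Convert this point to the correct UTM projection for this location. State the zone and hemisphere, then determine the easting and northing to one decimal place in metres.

Longitude -108.7981° lies in the 6° band [-114°, -108°), giving zone 12; latitude is south of the equator, so 12S.
Zone 12 central meridian λ₀ = 6×12 − 183 = -111°; Δλ = +2.2019°.
Transverse Mercator on WGS84 with k₀ = 0.9996 gives E = 737549.761 m, N = 8420589.917 m.

Zone 12S: E 737549.8 m, N 8420589.9 m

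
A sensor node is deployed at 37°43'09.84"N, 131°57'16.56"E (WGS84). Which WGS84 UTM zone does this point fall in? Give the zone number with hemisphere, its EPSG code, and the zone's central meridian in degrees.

Zone 52N (EPSG:32652), central meridian 129°

UTM zone = ⌊(λ + 180)/6⌋ + 1; 131.9546° ∈ [126°, 132°) → zone 52.
Hemisphere: N (φ ≥ 0).
Central meridian λ₀ = 6×52 − 183 = 129°.
EPSG code: 32652.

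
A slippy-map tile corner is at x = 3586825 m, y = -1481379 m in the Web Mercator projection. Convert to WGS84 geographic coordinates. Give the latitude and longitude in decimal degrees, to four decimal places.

R = 6378137 m. λ = x/R = 32.22099719°.
φ = 2·arctan(exp(y/R)) − 90° = 2·arctan(0.79274) − 90° = -13.18939932°.

lat -13.1894°, lon 32.2210°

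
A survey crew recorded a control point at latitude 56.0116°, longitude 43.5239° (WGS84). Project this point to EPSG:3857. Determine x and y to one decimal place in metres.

Web Mercator is spherical with R = a = 6378137 m.
x = R·λ = 6378137 × 0.759635358 = 4845058.385 m.
y = R·ln tan(π/4 + φ/2) = 6378137 × 1.185412799 = 7560725.235 m.

x 4845058.4 m, y 7560725.2 m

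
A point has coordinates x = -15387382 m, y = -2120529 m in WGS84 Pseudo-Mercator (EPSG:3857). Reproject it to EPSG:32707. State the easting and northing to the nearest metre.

Web Mercator inverse (R = 6378137 m) → φ = -18.70750117°, λ = -138.22720433°.
UTM 7S forward: E = 792433.862 m, N = 7929265.572 m.

E 792434 m, N 7929266 m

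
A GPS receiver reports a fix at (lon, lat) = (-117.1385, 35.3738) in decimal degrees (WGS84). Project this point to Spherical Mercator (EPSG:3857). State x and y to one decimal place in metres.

Web Mercator is spherical with R = a = 6378137 m.
x = R·λ = 6378137 × -2.044452506 = -13039798.172 m.
y = R·ln tan(π/4 + φ/2) = 6378137 × 0.660819267 = 4214795.815 m.

x -13039798.2 m, y 4214795.8 m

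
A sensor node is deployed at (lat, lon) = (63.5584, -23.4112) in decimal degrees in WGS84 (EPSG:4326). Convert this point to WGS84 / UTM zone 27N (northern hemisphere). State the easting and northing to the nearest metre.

E 380227 m, N 7050064 m

Zone 27 central meridian λ₀ = 6×27 − 183 = -21°; Δλ = -2.4112°.
Transverse Mercator on WGS84 with k₀ = 0.9996 gives E = 380226.602 m, N = 7050064.029 m.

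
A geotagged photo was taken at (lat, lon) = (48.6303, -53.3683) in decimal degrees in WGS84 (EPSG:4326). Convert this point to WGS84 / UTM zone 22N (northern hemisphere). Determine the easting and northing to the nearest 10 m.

Zone 22 central meridian λ₀ = 6×22 − 183 = -51°; Δλ = -2.3683°.
Transverse Mercator on WGS84 with k₀ = 0.9996 gives E = 325504.362 m, N = 5389066.465 m.

E 325500 m, N 5389070 m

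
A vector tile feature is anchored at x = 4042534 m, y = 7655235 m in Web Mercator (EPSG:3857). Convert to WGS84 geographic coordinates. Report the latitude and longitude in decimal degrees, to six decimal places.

R = 6378137 m. λ = x/R = 36.31470079°.
φ = 2·arctan(exp(y/R)) − 90° = 2·arctan(3.32088) − 90° = 56.48330083°.

lat 56.483301°, lon 36.314701°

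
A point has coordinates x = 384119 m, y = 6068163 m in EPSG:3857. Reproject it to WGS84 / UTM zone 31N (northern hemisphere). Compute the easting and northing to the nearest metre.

Web Mercator inverse (R = 6378137 m) → φ = 47.76690277°, λ = 3.45059969°.
UTM 31N forward: E = 533763.813 m, N = 5290491.268 m.

E 533764 m, N 5290491 m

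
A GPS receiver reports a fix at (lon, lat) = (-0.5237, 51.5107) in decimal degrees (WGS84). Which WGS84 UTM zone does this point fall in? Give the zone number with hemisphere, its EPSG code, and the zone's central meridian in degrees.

UTM zone = ⌊(λ + 180)/6⌋ + 1; -0.5237° ∈ [-6°, 0°) → zone 30.
Hemisphere: N (φ ≥ 0).
Central meridian λ₀ = 6×30 − 183 = -3°.
EPSG code: 32630.

Zone 30N (EPSG:32630), central meridian -3°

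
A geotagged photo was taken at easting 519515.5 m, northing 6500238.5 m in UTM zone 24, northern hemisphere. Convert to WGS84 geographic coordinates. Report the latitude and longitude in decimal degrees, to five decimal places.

lat 58.64200°, lon -38.66380°

Zone 24N: λ₀ = -39°, k₀ = 0.9996, false easting 500000 m.
Meridian distance M = (N − FN)/k₀ = 6502839.6 m.
Inverse transverse Mercator on WGS84 gives φ = 58.64199983°, λ = -38.66380056°.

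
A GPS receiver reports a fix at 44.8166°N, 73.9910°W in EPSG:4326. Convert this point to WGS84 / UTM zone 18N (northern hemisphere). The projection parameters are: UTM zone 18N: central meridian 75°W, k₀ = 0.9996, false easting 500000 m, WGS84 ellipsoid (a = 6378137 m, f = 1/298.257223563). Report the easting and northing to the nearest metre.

Zone 18 central meridian λ₀ = 6×18 − 183 = -75°; Δλ = +1.0090°.
Transverse Mercator on WGS84 with k₀ = 0.9996 gives E = 579777.955 m, N = 4963072.461 m.

E 579778 m, N 4963072 m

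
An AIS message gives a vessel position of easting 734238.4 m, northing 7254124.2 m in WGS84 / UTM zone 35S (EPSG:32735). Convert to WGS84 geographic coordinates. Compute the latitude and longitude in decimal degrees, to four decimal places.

Zone 35S: λ₀ = 27°, k₀ = 0.9996, false easting 500000 m, false northing 10000000 m.
Meridian distance M = (N − FN)/k₀ = -2746974.6 m.
Inverse transverse Mercator on WGS84 gives φ = -24.80980022°, λ = 29.31729975°.

lat -24.8098°, lon 29.3173°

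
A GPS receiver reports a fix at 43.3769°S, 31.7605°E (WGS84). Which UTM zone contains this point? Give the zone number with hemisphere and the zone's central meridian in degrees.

Zone 36S, central meridian 33°

UTM zone = ⌊(λ + 180)/6⌋ + 1; 31.7605° ∈ [30°, 36°) → zone 36.
Hemisphere: S (φ < 0).
Central meridian λ₀ = 6×36 − 183 = 33°.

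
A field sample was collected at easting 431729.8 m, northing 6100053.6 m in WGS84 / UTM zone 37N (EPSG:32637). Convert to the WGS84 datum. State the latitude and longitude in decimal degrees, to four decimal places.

Zone 37N: λ₀ = 39°, k₀ = 0.9996, false easting 500000 m.
Meridian distance M = (N − FN)/k₀ = 6102494.6 m.
Inverse transverse Mercator on WGS84 gives φ = 55.04259976°, λ = 37.93159991°.

lat 55.0426°, lon 37.9316°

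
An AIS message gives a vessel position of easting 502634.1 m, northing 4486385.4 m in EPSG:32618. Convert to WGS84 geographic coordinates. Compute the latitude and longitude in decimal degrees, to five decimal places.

Zone 18N: λ₀ = -75°, k₀ = 0.9996, false easting 500000 m.
Meridian distance M = (N − FN)/k₀ = 4488180.7 m.
Inverse transverse Mercator on WGS84 gives φ = 40.52820000°, λ = -74.96890023°.

lat 40.52820°, lon -74.96890°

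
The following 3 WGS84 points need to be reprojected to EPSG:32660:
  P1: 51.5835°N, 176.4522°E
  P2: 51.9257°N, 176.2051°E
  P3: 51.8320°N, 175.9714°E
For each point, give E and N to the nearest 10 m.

UTM zone 60N: λ₀ = 177°, k₀ = 0.9996.
P1 (51.5835°, 176.4522°) → (462045.357, 5714857.710) m.
P2 (51.9257°, 176.2051°) → (445339.801, 5753072.901) m.
P3 (51.8320°, 175.9714°) → (429122.914, 5742853.255) m.

P1: E 462050 m, N 5714860 m; P2: E 445340 m, N 5753070 m; P3: E 429120 m, N 5742850 m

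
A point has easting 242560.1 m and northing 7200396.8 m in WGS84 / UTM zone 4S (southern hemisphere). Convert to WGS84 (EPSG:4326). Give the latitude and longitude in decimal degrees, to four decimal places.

lat -25.2908°, lon -161.5567°

Zone 4S: λ₀ = -159°, k₀ = 0.9996, false easting 500000 m, false northing 10000000 m.
Meridian distance M = (N − FN)/k₀ = -2800723.5 m.
Inverse transverse Mercator on WGS84 gives φ = -25.29080018°, λ = -161.55669968°.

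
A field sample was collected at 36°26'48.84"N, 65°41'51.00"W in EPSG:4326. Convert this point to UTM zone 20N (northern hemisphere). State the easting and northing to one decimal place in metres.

Zone 20 central meridian λ₀ = 6×20 − 183 = -63°; Δλ = -2.6975°.
Transverse Mercator on WGS84 with k₀ = 0.9996 gives E = 258233.330 m, N = 4036900.520 m.

E 258233.3 m, N 4036900.5 m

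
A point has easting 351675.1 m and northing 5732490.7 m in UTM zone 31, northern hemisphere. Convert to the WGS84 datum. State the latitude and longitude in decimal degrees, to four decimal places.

lat 51.7237°, lon 0.8525°

Zone 31N: λ₀ = 3°, k₀ = 0.9996, false easting 500000 m.
Meridian distance M = (N − FN)/k₀ = 5734784.6 m.
Inverse transverse Mercator on WGS84 gives φ = 51.72370038°, λ = 0.85250011°.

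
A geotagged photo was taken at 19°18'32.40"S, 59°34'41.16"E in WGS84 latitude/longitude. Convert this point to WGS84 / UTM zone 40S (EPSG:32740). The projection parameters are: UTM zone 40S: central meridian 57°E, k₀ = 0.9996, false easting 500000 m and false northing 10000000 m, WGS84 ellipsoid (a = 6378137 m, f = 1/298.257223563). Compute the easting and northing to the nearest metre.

Zone 40 central meridian λ₀ = 6×40 − 183 = 57°; Δλ = +2.5781°.
Transverse Mercator on WGS84 with k₀ = 0.9996 gives E = 770911.871 m, N = 7862965.452 m.

E 770912 m, N 7862965 m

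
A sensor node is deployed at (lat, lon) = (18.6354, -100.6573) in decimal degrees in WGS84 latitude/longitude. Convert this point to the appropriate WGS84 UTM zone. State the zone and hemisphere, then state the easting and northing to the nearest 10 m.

Longitude -100.6573° lies in the 6° band [-102°, -96°), giving zone 14; latitude is north of the equator, so 14N.
Zone 14 central meridian λ₀ = 6×14 − 183 = -99°; Δλ = -1.6573°.
Transverse Mercator on WGS84 with k₀ = 0.9996 gives E = 325173.432 m, N = 2061294.172 m.

Zone 14N: E 325170 m, N 2061290 m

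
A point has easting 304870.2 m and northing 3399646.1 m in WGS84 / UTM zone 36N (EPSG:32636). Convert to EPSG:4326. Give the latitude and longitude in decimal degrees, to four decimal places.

lat 30.7137°, lon 30.9623°

Zone 36N: λ₀ = 33°, k₀ = 0.9996, false easting 500000 m.
Meridian distance M = (N − FN)/k₀ = 3401006.5 m.
Inverse transverse Mercator on WGS84 gives φ = 30.71370003°, λ = 30.96229968°.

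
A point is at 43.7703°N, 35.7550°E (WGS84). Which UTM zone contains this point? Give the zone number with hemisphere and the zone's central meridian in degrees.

UTM zone = ⌊(λ + 180)/6⌋ + 1; 35.7550° ∈ [30°, 36°) → zone 36.
Hemisphere: N (φ ≥ 0).
Central meridian λ₀ = 6×36 − 183 = 33°.

Zone 36N, central meridian 33°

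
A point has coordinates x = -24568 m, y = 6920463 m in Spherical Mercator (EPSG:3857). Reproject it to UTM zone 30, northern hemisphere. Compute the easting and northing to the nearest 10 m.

E 687960 m, N 5838140 m

Web Mercator inverse (R = 6378137 m) → φ = 52.66059885°, λ = -0.22069810°.
UTM 30N forward: E = 687959.888 m, N = 5838141.756 m.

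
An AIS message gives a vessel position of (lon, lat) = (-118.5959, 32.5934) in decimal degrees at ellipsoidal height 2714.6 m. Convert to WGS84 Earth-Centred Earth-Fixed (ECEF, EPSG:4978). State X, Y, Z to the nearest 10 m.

WGS84: a = 6378137 m, e² = 0.006694380; N(φ) = a/√(1−e²sin²φ) = 6384340.819 m.
X = (N+h)·cosφ·cosλ = -2575592.075 m; Y = (N+h)·cosφ·sinλ = -4724774.456 m; Z = (N(1−e²)+h)·sinφ = 3417516.530 m.

X -2575590 m, Y -4724770 m, Z 3417520 m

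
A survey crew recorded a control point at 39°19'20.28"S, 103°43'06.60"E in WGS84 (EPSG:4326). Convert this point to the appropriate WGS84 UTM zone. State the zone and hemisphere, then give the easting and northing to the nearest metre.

Zone 48S: E 389536 m, N 5646674 m

Longitude 103.7185° lies in the 6° band [102°, 108°), giving zone 48; latitude is south of the equator, so 48S.
Zone 48 central meridian λ₀ = 6×48 − 183 = 105°; Δλ = -1.2815°.
Transverse Mercator on WGS84 with k₀ = 0.9996 gives E = 389536.022 m, N = 5646673.563 m.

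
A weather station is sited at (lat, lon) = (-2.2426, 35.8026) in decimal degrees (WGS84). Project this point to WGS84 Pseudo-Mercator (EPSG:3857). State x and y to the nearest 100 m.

x 3985500 m, y -249700 m

Web Mercator is spherical with R = a = 6378137 m.
x = R·λ = 6378137 × 0.624873251 = 3985527.201 m.
y = R·ln tan(π/4 + φ/2) = 6378137 × -0.039150752 = -249708.857 m.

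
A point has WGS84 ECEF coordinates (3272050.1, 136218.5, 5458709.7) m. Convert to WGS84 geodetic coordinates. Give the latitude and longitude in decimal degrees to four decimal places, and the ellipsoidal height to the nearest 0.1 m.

lat 59.2083°, lon 2.3839°, h 3327.9 m

λ = atan2(Y, X) = 2.38390021°; p = √(X²+Y²) = 3274884.3 m.
Bowring's method on WGS84 (a = 6378137 m, b = 6356752.314 m) gives φ = 59.20829986°, h = 3327.868 m.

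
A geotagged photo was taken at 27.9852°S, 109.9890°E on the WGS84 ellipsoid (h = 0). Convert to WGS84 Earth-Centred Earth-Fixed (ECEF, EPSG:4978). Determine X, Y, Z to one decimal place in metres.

WGS84: a = 6378137 m, e² = 0.006694380; N(φ) = a/√(1−e²sin²φ) = 6382842.992 m.
X = (N+h)·cosφ·cosλ = -1926776.113 m; Y = (N+h)·cosφ·sinλ = 5296937.795 m; Z = (N(1−e²)+h)·sinφ = -2975057.033 m.

X -1926776.1 m, Y 5296937.8 m, Z -2975057.0 m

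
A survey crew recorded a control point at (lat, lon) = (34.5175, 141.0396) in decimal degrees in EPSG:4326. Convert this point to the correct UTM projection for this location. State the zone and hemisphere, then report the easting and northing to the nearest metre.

Zone 54N: E 503635 m, N 3819538 m

Longitude 141.0396° lies in the 6° band [138°, 144°), giving zone 54; latitude is north of the equator, so 54N.
Zone 54 central meridian λ₀ = 6×54 − 183 = 141°; Δλ = +0.0396°.
Transverse Mercator on WGS84 with k₀ = 0.9996 gives E = 503634.649 m, N = 3819538.487 m.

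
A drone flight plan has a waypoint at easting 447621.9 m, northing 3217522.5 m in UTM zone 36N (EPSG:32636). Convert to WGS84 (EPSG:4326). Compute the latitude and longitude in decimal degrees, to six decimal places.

Zone 36N: λ₀ = 33°, k₀ = 0.9996, false easting 500000 m.
Meridian distance M = (N − FN)/k₀ = 3218810.0 m.
Inverse transverse Mercator on WGS84 gives φ = 29.08499970°, λ = 32.46180010°.

lat 29.085000°, lon 32.461800°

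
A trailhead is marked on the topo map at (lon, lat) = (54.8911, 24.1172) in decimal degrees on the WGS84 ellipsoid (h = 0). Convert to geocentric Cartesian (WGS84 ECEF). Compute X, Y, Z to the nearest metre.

WGS84: a = 6378137 m, e² = 0.006694380; N(φ) = a/√(1−e²sin²φ) = 6381704.341 m.
X = (N+h)·cosφ·cosλ = 3349947.587 m; Y = (N+h)·cosφ·sinλ = 4764919.787 m; Z = (N(1−e²)+h)·sinφ = 2590136.713 m.

X 3349948 m, Y 4764920 m, Z 2590137 m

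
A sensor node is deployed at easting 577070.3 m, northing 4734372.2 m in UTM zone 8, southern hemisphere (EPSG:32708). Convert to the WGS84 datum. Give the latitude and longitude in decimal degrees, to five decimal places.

Zone 8S: λ₀ = -135°, k₀ = 0.9996, false easting 500000 m, false northing 10000000 m.
Meridian distance M = (N − FN)/k₀ = -5267734.9 m.
Inverse transverse Mercator on WGS84 gives φ = -47.53950010°, λ = -133.97589943°.

lat -47.53950°, lon -133.97590°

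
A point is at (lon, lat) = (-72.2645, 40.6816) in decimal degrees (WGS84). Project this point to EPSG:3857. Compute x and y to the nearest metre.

Web Mercator is spherical with R = a = 6378137 m.
x = R·λ = 6378137 × -1.261253457 = -8044447.342 m.
y = R·ln tan(π/4 + φ/2) = 6378137 × 0.778517390 = 4965490.567 m.

x -8044447 m, y 4965491 m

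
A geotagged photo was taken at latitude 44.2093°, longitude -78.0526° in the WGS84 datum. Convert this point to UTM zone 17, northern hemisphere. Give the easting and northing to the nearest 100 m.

Zone 17 central meridian λ₀ = 6×17 − 183 = -81°; Δλ = +2.9474°.
Transverse Mercator on WGS84 with k₀ = 0.9996 gives E = 735475.897 m, N = 4899344.853 m.

E 735500 m, N 4899300 m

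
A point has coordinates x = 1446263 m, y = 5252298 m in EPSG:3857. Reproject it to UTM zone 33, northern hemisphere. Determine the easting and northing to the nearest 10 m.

E 335290 m, N 4719100 m

Web Mercator inverse (R = 6378137 m) → φ = 42.60670069°, λ = 12.99200158°.
UTM 33N forward: E = 335288.470 m, N = 4719095.387 m.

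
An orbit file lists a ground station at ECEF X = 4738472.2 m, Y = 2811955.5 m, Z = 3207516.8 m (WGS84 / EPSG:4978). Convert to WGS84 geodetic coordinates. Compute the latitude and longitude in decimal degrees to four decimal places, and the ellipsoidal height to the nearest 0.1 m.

λ = atan2(Y, X) = 30.68620017°; p = √(X²+Y²) = 5510010.2 m.
Bowring's method on WGS84 (a = 6378137 m, b = 6356752.314 m) gives φ = 30.37229945°, h = 2903.812 m.

lat 30.3723°, lon 30.6862°, h 2903.8 m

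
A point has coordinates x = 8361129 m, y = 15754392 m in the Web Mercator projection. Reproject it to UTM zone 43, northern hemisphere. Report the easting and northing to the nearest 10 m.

E 502050 m, N 8918520 m

Web Mercator inverse (R = 6378137 m) → φ = 80.33090012°, λ = 75.10929973°.
UTM 43N forward: E = 502049.433 m, N = 8918521.616 m.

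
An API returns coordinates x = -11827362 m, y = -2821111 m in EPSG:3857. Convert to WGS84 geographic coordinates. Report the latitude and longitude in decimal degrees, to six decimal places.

R = 6378137 m. λ = x/R = -106.24700055°.
φ = 2·arctan(exp(y/R)) − 90° = 2·arctan(0.64255) − 90° = -24.55439869°.

lat -24.554399°, lon -106.247001°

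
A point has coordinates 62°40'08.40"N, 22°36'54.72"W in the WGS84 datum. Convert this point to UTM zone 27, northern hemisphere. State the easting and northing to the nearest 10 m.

Zone 27 central meridian λ₀ = 6×27 − 183 = -21°; Δλ = -1.6152°.
Transverse Mercator on WGS84 with k₀ = 0.9996 gives E = 417267.393 m, N = 6949747.096 m.

E 417270 m, N 6949750 m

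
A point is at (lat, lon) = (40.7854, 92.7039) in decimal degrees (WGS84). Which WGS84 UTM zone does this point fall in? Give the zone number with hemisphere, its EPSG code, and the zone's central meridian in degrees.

UTM zone = ⌊(λ + 180)/6⌋ + 1; 92.7039° ∈ [90°, 96°) → zone 46.
Hemisphere: N (φ ≥ 0).
Central meridian λ₀ = 6×46 − 183 = 93°.
EPSG code: 32646.

Zone 46N (EPSG:32646), central meridian 93°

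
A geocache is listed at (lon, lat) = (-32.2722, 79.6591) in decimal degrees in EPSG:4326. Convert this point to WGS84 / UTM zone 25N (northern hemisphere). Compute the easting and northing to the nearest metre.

E 514584 m, N 8843628 m

Zone 25 central meridian λ₀ = 6×25 − 183 = -33°; Δλ = +0.7278°.
Transverse Mercator on WGS84 with k₀ = 0.9996 gives E = 514584.292 m, N = 8843627.689 m.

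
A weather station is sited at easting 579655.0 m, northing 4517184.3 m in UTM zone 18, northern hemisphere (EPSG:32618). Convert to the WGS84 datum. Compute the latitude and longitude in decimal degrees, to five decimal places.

lat 40.80180°, lon -74.05570°

Zone 18N: λ₀ = -75°, k₀ = 0.9996, false easting 500000 m.
Meridian distance M = (N − FN)/k₀ = 4518991.9 m.
Inverse transverse Mercator on WGS84 gives φ = 40.80179996°, λ = -74.05570038°.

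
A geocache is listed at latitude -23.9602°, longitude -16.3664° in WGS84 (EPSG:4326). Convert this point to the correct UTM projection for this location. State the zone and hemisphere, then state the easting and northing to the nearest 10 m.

Longitude -16.3664° lies in the 6° band [-18°, -12°), giving zone 28; latitude is south of the equator, so 28S.
Zone 28 central meridian λ₀ = 6×28 − 183 = -15°; Δλ = -1.3664°.
Transverse Mercator on WGS84 with k₀ = 0.9996 gives E = 360970.386 m, N = 7349506.541 m.

Zone 28S: E 360970 m, N 7349510 m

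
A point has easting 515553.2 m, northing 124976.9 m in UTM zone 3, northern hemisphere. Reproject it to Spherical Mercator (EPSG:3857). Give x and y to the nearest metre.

x -18352154 m, y 125877 m

Unproject from UTM 3N (λ₀ = -165°) → φ = 1.13070036°, λ = -164.86020042°.
Web Mercator (R = 6378137 m): x = -18352153.563 m, y = 125877.159 m.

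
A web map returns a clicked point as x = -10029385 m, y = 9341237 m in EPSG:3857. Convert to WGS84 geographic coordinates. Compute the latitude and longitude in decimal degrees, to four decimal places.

lat 63.9664°, lon -90.0955°

R = 6378137 m. λ = x/R = -90.09549836°.
φ = 2·arctan(exp(y/R)) − 90° = 2·arctan(4.32569) − 90° = 63.96640019°.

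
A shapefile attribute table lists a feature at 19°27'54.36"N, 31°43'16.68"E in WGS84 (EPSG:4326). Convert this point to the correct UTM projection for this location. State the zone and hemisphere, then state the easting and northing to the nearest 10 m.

Zone 36N: E 365790 m, N 2152790 m

Longitude 31.7213° lies in the 6° band [30°, 36°), giving zone 36; latitude is north of the equator, so 36N.
Zone 36 central meridian λ₀ = 6×36 − 183 = 33°; Δλ = -1.2787°.
Transverse Mercator on WGS84 with k₀ = 0.9996 gives E = 365786.568 m, N = 2152790.168 m.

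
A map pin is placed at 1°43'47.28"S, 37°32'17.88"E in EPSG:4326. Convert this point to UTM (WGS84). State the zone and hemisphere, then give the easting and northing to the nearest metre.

Zone 37S: E 337405 m, N 9808742 m

Longitude 37.5383° lies in the 6° band [36°, 42°), giving zone 37; latitude is south of the equator, so 37S.
Zone 37 central meridian λ₀ = 6×37 − 183 = 39°; Δλ = -1.4617°.
Transverse Mercator on WGS84 with k₀ = 0.9996 gives E = 337405.287 m, N = 9808741.926 m.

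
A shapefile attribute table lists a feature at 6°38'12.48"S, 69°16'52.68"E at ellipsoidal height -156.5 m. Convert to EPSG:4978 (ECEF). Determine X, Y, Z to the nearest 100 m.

X 2241400 m, Y 5925800 m, Z -732200 m

WGS84: a = 6378137 m, e² = 0.006694380; N(φ) = a/√(1−e²sin²φ) = 6378422.189 m.
X = (N+h)·cosφ·cosλ = 2241382.256 m; Y = (N+h)·cosφ·sinλ = 5925796.200 m; Z = (N(1−e²)+h)·sinφ = -732234.012 m.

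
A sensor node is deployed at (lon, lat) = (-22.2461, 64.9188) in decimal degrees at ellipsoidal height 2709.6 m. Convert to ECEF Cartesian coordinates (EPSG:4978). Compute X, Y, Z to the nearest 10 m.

WGS84: a = 6378137 m, e² = 0.006694380; N(φ) = a/√(1−e²sin²φ) = 6395722.056 m.
X = (N+h)·cosφ·cosλ = 2510422.349 m; Y = (N+h)·cosφ·sinλ = -1026841.425 m; Z = (N(1−e²)+h)·sinφ = 5756332.108 m.

X 2510420 m, Y -1026840 m, Z 5756330 m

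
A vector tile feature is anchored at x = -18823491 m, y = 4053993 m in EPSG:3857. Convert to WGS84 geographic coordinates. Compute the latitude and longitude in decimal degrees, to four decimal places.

R = 6378137 m. λ = x/R = -169.09429666°.
φ = 2·arctan(exp(y/R)) − 90° = 2·arctan(1.88817) − 90° = 34.18739918°.

lat 34.1874°, lon -169.0943°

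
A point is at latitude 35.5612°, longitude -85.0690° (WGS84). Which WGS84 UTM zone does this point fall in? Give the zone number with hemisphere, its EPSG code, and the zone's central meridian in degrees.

UTM zone = ⌊(λ + 180)/6⌋ + 1; -85.0690° ∈ [-90°, -84°) → zone 16.
Hemisphere: N (φ ≥ 0).
Central meridian λ₀ = 6×16 − 183 = -87°.
EPSG code: 32616.

Zone 16N (EPSG:32616), central meridian -87°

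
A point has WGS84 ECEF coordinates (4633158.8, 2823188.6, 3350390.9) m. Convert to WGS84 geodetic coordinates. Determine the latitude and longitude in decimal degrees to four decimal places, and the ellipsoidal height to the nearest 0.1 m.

λ = atan2(Y, X) = 31.35579977°; p = √(X²+Y²) = 5425546.5 m.
Bowring's method on WGS84 (a = 6378137 m, b = 6356752.314 m) gives φ = 31.86840037°, h = 4438.674 m.

lat 31.8684°, lon 31.3558°, h 4438.7 m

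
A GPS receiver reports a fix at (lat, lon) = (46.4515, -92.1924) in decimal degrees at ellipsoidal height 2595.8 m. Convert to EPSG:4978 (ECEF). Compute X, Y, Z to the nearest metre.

X -168471 m, Y -4400647 m, Z 4601849 m

WGS84: a = 6378137 m, e² = 0.006694380; N(φ) = a/√(1−e²sin²φ) = 6389381.694 m.
X = (N+h)·cosφ·cosλ = -168471.205 m; Y = (N+h)·cosφ·sinλ = -4400646.535 m; Z = (N(1−e²)+h)·sinφ = 4601849.039 m.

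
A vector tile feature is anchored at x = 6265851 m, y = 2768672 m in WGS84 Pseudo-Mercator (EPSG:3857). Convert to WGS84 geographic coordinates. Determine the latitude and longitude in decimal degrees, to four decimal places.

R = 6378137 m. λ = x/R = 56.28709721°.
φ = 2·arctan(exp(y/R)) − 90° = 2·arctan(1.54355) − 90° = 24.12520236°.

lat 24.1252°, lon 56.2871°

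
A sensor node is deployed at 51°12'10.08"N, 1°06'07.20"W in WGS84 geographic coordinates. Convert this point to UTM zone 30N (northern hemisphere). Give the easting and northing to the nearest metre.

E 632595 m, N 5674089 m

Zone 30 central meridian λ₀ = 6×30 − 183 = -3°; Δλ = +1.8980°.
Transverse Mercator on WGS84 with k₀ = 0.9996 gives E = 632595.286 m, N = 5674089.337 m.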